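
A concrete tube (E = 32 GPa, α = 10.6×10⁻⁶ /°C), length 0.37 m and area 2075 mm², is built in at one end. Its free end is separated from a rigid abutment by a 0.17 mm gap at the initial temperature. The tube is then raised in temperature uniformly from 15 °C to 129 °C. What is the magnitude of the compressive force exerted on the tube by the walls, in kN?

P ≈ 49.7 kN

If the wall were absent the tube would grow by αΔT L = 10.6×10⁻⁶ × 114 × 370 = 0.4471 mm.
The gap closes (δ_free > 0.17 mm) and the wall then resists a further 0.4471 − 0.17 = 0.2771 mm of expansion.
Compatibility: PL/(AE) = 0.2771 mm, so σ = P/A = E × (0.2771/370) = 23.97 MPa.
P = σA = 23.97 × 2075 = 49.73 kN.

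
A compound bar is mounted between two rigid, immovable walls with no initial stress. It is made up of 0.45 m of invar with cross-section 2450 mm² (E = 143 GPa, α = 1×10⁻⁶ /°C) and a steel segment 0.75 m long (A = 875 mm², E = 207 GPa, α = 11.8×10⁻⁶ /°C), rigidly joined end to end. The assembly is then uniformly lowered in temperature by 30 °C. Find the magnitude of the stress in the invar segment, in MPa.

Free thermal contraction of the whole bar: Σ αᵢΔT Lᵢ = 1×10⁻⁶×30×450 + 11.8×10⁻⁶×30×750 = 0.279 mm.
The walls prevent any net length change, so an axial force P (same in every segment) develops. Compatibility: P · Σ Lᵢ/(AᵢEᵢ) = δ_free.
The series flexibility is Σ Lᵢ/(AᵢEᵢ) = 450/(2450×143×10³) + 750/(875×207×10³) = 5.425×10⁻⁶ mm/N.
So P = 0.279 / 5.425×10⁻⁶ = 51.43 kN, tensile.
σ_{invar} = P / A = 51430 / 2450 = 20.99 MPa.

σ ≈ 21 MPa (tensile)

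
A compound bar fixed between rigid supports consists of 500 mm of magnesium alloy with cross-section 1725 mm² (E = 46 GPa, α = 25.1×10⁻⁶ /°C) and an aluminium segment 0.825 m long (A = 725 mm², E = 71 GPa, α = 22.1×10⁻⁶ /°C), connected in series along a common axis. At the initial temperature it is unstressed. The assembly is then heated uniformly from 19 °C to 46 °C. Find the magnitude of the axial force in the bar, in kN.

P ≈ 37.2 kN (compressive)

Free thermal expansion of the whole bar: Σ αᵢΔT Lᵢ = 25.1×10⁻⁶×27×500 + 22.1×10⁻⁶×27×825 = 0.8311 mm.
Since the ends are fixed, an axial force P builds up, equal in every segment, with P · Σ Lᵢ/(AᵢEᵢ) = δ_free.
Σ Lᵢ/(AᵢEᵢ) = 500/(1725×46×10³) + 825/(725×71×10³) = 2.233×10⁻⁵ mm/N.
So P = 0.8311 / 2.233×10⁻⁵ = 37.22 kN, compressive.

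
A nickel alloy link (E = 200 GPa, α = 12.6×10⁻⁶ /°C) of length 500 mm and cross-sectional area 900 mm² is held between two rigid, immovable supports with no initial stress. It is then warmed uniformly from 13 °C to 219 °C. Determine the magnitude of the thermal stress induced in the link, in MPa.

σ ≈ 519 MPa (compressive)

Because both ends are immovable the net strain is zero, and the suppressed thermal strain is αΔT = 12.6×10⁻⁶ × 206 = 2595.6×10⁻⁶.
Hence σ = E·αΔT = 200×10³ × 2595.6×10⁻⁶ = 519.1 MPa, compressive.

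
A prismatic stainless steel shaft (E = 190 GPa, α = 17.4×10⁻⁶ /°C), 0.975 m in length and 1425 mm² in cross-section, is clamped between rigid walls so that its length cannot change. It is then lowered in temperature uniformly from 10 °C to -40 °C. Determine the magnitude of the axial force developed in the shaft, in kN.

With zero net strain, σ = E·αΔT = 190 GPa × 17.4×10⁻⁶ × 50 = 165.3 MPa.
Then P = σA = 165.3 × 1425 mm² = 235.6 kN, tensile.

P ≈ 236 kN (tensile)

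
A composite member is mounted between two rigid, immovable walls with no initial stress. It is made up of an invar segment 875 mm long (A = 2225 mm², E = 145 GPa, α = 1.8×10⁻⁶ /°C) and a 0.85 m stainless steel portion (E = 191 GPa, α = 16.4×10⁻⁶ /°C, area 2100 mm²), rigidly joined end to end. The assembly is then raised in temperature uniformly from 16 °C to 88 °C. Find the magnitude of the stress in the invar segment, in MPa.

σ ≈ 104 MPa (compressive)

With the walls removed the bar would change length by δ_free = Σ αᵢΔT Lᵢ = 1.8×10⁻⁶×72×875 + 16.4×10⁻⁶×72×850 = 1.117 mm.
The walls prevent any net length change, so an axial force P (same in every segment) develops. Compatibility: P · Σ Lᵢ/(AᵢEᵢ) = δ_free.
The series flexibility is Σ Lᵢ/(AᵢEᵢ) = 875/(2225×145×10³) + 850/(2100×191×10³) = 4.831×10⁻⁶ mm/N.
P = 1.117 / 4.831×10⁻⁶ = 231200 N = 231.2 kN, compressive.
σ_{invar} = P / A = 231200 / 2225 = 103.9 MPa.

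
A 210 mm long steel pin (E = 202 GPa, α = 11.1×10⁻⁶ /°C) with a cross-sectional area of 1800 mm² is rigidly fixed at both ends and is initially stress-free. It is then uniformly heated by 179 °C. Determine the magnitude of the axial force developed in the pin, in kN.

Full restraint means ε = 0, so the stress is σ = EαΔT = 202×10³ × 11.1×10⁻⁶ × 179 = 401.4 MPa.
P = AEαΔT = 1800 × 202×10³ × 11.1×10⁻⁶ × 179 = 722.4 kN (compressive).

P ≈ 722 kN (compressive)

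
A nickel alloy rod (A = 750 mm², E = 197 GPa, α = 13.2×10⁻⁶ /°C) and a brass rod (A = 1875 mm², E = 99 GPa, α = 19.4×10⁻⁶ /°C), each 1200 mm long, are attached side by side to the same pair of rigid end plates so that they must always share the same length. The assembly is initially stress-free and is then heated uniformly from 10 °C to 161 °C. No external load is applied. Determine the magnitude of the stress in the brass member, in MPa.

σ ≈ 41.1 MPa (compressive)

The brass has the larger α, so on heating it would change length more than the nickel alloy if both were free. The rigid plates force a common final length, so the brass is put into compression and the nickel alloy into tension, with equal and opposite forces P (no external load).
Compatibility of the two members (thermal + elastic change equal): (α₁ − α₂)ΔT = P·[1/(A₁E₁) + 1/(A₂E₂)].
|α₁ − α₂|·ΔT = 6.2×10⁻⁶ × 151 = 0.0009362.
1/(A₁E₁) + 1/(A₂E₂) = 1/(750×197×10³) + 1/(1875×99×10³) = 1.216×10⁻⁸ N⁻¹.
P = 0.0009362 / 1.216×10⁻⁸ = 77020 N = 77.02 kN.
σ_{brass} = P/A₂ = 77020/1875 = 41.08 MPa, compressive.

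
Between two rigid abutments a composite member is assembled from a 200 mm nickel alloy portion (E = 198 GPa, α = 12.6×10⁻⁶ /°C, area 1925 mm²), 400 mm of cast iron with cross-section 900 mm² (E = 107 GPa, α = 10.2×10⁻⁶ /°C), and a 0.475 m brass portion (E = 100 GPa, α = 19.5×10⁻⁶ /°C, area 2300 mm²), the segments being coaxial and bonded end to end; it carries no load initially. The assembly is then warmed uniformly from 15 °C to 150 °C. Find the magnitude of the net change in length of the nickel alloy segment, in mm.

|ΔL| ≈ 0.174 mm

If the supports were absent, the total length change would be Σ αᵢΔT Lᵢ = 12.6×10⁻⁶×135×200 + 10.2×10⁻⁶×135×400 + 19.5×10⁻⁶×135×475 = 2.141 mm.
The walls prevent any net length change, so an axial force P (same in every segment) develops. Compatibility: P · Σ Lᵢ/(AᵢEᵢ) = δ_free.
The series flexibility is Σ Lᵢ/(AᵢEᵢ) = 200/(1925×198×10³) + 400/(900×107×10³) + 475/(2300×100×10³) = 6.744×10⁻⁶ mm/N.
Hence P = δ_free / Σ(L/AE) = 2.141/6.744×10⁻⁶ = 317.5 kN (compressive).
For the nickel alloy segment, free thermal change = 12.6×10⁻⁶×135×200 = 0.3402 mm and elastic change from P = 317500×200/(1925×198×10³) = 0.1666 mm; these oppose, so the net change is 0.174 mm (segment lengthens).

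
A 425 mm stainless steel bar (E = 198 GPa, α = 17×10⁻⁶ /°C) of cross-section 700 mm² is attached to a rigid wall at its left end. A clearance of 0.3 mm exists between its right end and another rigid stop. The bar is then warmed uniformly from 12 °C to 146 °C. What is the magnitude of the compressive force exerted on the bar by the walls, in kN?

P ≈ 218 kN

Unrestrained expansion: δ_free = αΔT L = 17×10⁻⁶ × 134 × 425 = 0.9682 mm.
The gap closes (δ_free > 0.3 mm) and the wall then resists a further 0.9682 − 0.3 = 0.6682 mm of expansion.
So σ = E(δ_free − g)/L = 198×10³ × 0.6682/425 = 311.3 MPa.
P = σA = 311.3 × 700 = 217.9 kN.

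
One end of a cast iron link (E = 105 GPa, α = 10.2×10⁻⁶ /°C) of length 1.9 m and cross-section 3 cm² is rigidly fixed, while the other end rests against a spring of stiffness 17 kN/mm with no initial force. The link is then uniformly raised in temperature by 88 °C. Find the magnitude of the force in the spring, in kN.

If the spring were absent the link would lengthen by αΔT L = 10.2×10⁻⁶ × 88 × 1900 = 1.705 mm.
Let P be the compressive force at the spring. The link shortens elastically by PL/(AE) and the spring compresses by P/k; together these equal δ_free.
So P = δ_free / [L/(AE) + 1/k] = 1.705 / [ 1900/(300×105×10³) + 1/(17×10³) ].
P = 1.705 / 0.0001191 = 14310 N.

P ≈ 14.3 kN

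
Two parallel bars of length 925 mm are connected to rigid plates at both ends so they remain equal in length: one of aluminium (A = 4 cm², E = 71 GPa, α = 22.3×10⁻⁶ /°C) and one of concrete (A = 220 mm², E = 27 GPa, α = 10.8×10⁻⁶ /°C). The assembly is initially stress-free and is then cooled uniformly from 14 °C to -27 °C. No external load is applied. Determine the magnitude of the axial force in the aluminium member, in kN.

Both members must finish at the same length. With the larger α, the aluminium tends to over-contract; the plates restrain it, putting the aluminium in tension and the concrete in compression. With no external load the two internal forces are equal and opposite, magnitude P.
Setting the final lengths equal and cancelling L: (α₁ − α₂)ΔT = P/(A₁E₁) + P/(A₂E₂).
|α₁ − α₂|·ΔT = 11.5×10⁻⁶ × 41 = 0.0004715.
1/(A₁E₁) + 1/(A₂E₂) = 1/(400×71×10³) + 1/(220×27×10³) = 2.036×10⁻⁷ N⁻¹.
So P = 0.0004715 / 2.036×10⁻⁷ = 2.316 kN.

P ≈ 2.32 kN (tensile in the aluminium)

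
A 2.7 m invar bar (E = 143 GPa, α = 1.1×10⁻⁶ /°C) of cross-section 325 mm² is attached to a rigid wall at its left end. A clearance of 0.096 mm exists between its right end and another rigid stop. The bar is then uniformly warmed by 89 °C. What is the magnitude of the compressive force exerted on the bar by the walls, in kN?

Unrestrained expansion: δ_free = αΔT L = 1.1×10⁻⁶ × 89 × 2700 = 0.2643 mm.
This exceeds the 0.096 mm gap, so the wall pushes back. The portion of expansion that must be recovered elastically is δ_free − gap = 0.2643 − 0.096 = 0.1683 mm.
That suppressed elongation corresponds to σ = E·Δ/L = 143×10³ × 0.1683/2700 = 8.915 MPa.
P = σA = 8.915 × 325 = 2.897 kN.

P ≈ 2.9 kN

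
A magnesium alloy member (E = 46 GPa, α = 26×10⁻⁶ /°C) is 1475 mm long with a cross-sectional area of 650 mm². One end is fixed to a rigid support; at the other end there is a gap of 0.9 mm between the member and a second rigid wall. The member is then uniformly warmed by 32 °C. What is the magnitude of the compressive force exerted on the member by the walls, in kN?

If the wall were absent the member would grow by αΔT L = 26×10⁻⁶ × 32 × 1475 = 1.227 mm.
After closing the 0.9 mm clearance, 1.227 − 0.9 = 0.3272 mm of expansion remains to be suppressed by the wall.
Compatibility: PL/(AE) = 0.3272 mm, so σ = P/A = E × (0.3272/1475) = 10.2 MPa.
P = σA = 10.2 × 650 = 6.633 kN.

P ≈ 6.63 kN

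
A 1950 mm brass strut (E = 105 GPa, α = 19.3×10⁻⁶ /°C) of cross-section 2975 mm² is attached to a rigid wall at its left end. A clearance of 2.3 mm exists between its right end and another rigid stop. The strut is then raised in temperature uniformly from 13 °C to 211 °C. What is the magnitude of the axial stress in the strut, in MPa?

σ ≈ 277 MPa (compressive)

If the wall were absent the strut would grow by αΔT L = 19.3×10⁻⁶ × 198 × 1950 = 7.452 mm.
This exceeds the 2.3 mm gap, so the wall pushes back. The portion of expansion that must be recovered elastically is δ_free − gap = 7.452 − 2.3 = 5.152 mm.
Compatibility: PL/(AE) = 5.152 mm, so σ = P/A = E × (5.152/1950) = 277.4 MPa.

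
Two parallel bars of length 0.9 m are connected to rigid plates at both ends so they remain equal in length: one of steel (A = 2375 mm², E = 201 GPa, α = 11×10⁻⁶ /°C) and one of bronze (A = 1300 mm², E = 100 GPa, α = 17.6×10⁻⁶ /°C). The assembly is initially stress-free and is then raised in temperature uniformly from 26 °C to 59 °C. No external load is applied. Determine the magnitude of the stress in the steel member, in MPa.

Both members must finish at the same length. With the larger α, the bronze tends to over-expand; the plates restrain it, putting the bronze in compression and the steel in tension. With no external load the two internal forces are equal and opposite, magnitude P.
Compatibility of the two members (thermal + elastic change equal): (α₁ − α₂)ΔT = P·[1/(A₁E₁) + 1/(A₂E₂)].
|α₁ − α₂|·ΔT = 6.6×10⁻⁶ × 33 = 0.0002178.
1/(A₁E₁) + 1/(A₂E₂) = 1/(2375×201×10³) + 1/(1300×100×10³) = 9.787×10⁻⁹ N⁻¹.
So P = 0.0002178 / 9.787×10⁻⁹ = 22.25 kN.
σ_{steel} = P/A₁ = 22250/2375 = 9.37 MPa, tensile.

σ ≈ 9.37 MPa (tensile)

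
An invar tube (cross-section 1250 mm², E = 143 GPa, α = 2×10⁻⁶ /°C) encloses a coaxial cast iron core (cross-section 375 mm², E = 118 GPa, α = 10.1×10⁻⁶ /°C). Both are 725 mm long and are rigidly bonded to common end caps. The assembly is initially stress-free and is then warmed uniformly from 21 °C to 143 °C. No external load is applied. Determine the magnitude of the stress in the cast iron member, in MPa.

σ ≈ 93.5 MPa (compressive)

Both members must finish at the same length. With the larger α, the cast iron tends to over-expand; the plates restrain it, putting the cast iron in compression and the invar in tension. With no external load the two internal forces are equal and opposite, magnitude P.
Compatibility of the two members (thermal + elastic change equal): (α₁ − α₂)ΔT = P·[1/(A₁E₁) + 1/(A₂E₂)].
|α₁ − α₂|·ΔT = 8.1×10⁻⁶ × 122 = 0.0009882.
1/(A₁E₁) + 1/(A₂E₂) = 1/(1250×143×10³) + 1/(375×118×10³) = 2.819×10⁻⁸ N⁻¹.
So P = 0.0009882 / 2.819×10⁻⁸ = 35.05 kN.
σ_{cast iron} = P/A₂ = 35050/375 = 93.47 MPa, compressive.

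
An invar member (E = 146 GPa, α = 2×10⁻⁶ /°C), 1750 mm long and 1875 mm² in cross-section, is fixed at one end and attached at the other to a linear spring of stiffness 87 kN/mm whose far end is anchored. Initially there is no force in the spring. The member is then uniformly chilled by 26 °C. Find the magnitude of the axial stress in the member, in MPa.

Free thermal contraction: δ_free = αΔT L = 2×10⁻⁶ × 26 × 1750 = 0.091 mm.
Let P be the tensile force in the spring. The member extends elastically by PL/(AE) and the spring stretches by P/k; together these equal δ_free.
So P = δ_free / [L/(AE) + 1/k] = 0.091 / [ 1750/(1875×146×10³) + 1/(87×10³) ].
P = 0.091 / 1.789×10⁻⁵ = 5088 N.
σ = P/A = 5088/1875 = 2.713 MPa.

σ ≈ 2.71 MPa (tensile)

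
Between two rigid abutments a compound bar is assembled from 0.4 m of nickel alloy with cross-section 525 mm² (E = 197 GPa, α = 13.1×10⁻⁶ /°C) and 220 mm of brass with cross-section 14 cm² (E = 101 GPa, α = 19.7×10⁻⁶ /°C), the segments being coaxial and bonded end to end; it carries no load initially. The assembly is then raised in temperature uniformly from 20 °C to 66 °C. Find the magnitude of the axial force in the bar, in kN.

P ≈ 81.2 kN (compressive)

Free thermal expansion of the whole bar: Σ αᵢΔT Lᵢ = 13.1×10⁻⁶×46×400 + 19.7×10⁻⁶×46×220 = 0.4404 mm.
Since the ends are fixed, an axial force P builds up, equal in every segment, with P · Σ Lᵢ/(AᵢEᵢ) = δ_free.
Σ Lᵢ/(AᵢEᵢ) = 400/(525×197×10³) + 220/(1400×101×10³) = 5.423×10⁻⁶ mm/N.
So P = 0.4404 / 5.423×10⁻⁶ = 81.2 kN, compressive.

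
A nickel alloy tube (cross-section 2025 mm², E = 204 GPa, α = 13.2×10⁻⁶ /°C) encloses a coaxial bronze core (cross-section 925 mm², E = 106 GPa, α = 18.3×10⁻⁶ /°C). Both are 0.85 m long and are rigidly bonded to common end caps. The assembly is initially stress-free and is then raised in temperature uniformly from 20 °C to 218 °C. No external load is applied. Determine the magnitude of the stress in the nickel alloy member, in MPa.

Both members must finish at the same length. With the larger α, the bronze tends to over-expand; the plates restrain it, putting the bronze in compression and the nickel alloy in tension. With no external load the two internal forces are equal and opposite, magnitude P.
Setting the final lengths equal and cancelling L: (α₁ − α₂)ΔT = P/(A₁E₁) + P/(A₂E₂).
|α₁ − α₂|·ΔT = 5.1×10⁻⁶ × 198 = 0.00101.
1/(A₁E₁) + 1/(A₂E₂) = 1/(2025×204×10³) + 1/(925×106×10³) = 1.262×10⁻⁸ N⁻¹.
So P = 0.00101 / 1.262×10⁻⁸ = 80.02 kN.
σ_{nickel alloy} = P/A₁ = 80020/2025 = 39.52 MPa, tensile.

σ ≈ 39.5 MPa (tensile)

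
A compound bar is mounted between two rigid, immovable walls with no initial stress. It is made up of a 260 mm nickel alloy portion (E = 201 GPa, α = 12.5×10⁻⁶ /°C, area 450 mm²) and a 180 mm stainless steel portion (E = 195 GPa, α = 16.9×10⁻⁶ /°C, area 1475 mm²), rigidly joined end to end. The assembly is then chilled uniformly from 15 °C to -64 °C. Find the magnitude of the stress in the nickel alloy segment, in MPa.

With the walls removed the bar would change length by δ_free = Σ αᵢΔT Lᵢ = 12.5×10⁻⁶×79×260 + 16.9×10⁻⁶×79×180 = 0.4971 mm.
The rigid supports impose zero overall length change; the single axial force P common to all segments must satisfy P Σ Lᵢ/(AᵢEᵢ) = δ_free.
The series flexibility is Σ Lᵢ/(AᵢEᵢ) = 260/(450×201×10³) + 180/(1475×195×10³) = 3.5×10⁻⁶ mm/N.
P = 0.4971 / 3.5×10⁻⁶ = 142000 N = 142 kN, tensile.
σ_{nickel alloy} = P / A = 142000 / 450 = 315.6 MPa.

σ ≈ 316 MPa (tensile)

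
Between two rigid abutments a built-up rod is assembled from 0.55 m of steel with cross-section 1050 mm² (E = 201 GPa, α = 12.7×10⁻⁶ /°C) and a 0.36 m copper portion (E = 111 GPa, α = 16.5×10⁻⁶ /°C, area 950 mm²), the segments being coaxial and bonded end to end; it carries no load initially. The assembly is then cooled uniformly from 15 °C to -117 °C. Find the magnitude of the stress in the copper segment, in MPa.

If the supports were absent, the total length change would be Σ αᵢΔT Lᵢ = 12.7×10⁻⁶×132×550 + 16.5×10⁻⁶×132×360 = 1.706 mm.
The rigid supports impose zero overall length change; the single axial force P common to all segments must satisfy P Σ Lᵢ/(AᵢEᵢ) = δ_free.
Σ Lᵢ/(AᵢEᵢ) = 550/(1050×201×10³) + 360/(950×111×10³) = 6.02×10⁻⁶ mm/N.
P = 1.706 / 6.02×10⁻⁶ = 283400 N = 283.4 kN, tensile.
σ_{copper} = P / A = 283400 / 950 = 298.3 MPa.

σ ≈ 298 MPa (tensile)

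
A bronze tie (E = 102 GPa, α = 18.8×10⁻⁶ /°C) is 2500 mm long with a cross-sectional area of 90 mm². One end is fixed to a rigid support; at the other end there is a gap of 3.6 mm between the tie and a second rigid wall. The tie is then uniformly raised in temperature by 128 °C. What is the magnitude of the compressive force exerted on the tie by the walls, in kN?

P ≈ 8.87 kN

Unrestrained expansion: δ_free = αΔT L = 18.8×10⁻⁶ × 128 × 2500 = 6.016 mm.
The gap closes (δ_free > 3.6 mm) and the wall then resists a further 6.016 − 3.6 = 2.416 mm of expansion.
So σ = E(δ_free − g)/L = 102×10³ × 2.416/2500 = 98.57 MPa.
P = σA = 98.57 × 90 = 8.872 kN.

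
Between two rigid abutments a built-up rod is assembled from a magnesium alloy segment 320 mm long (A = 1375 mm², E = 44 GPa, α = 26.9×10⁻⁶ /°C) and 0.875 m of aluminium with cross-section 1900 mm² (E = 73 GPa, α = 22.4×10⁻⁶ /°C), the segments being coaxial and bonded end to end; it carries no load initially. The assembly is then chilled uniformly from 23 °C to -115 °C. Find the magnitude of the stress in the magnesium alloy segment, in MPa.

With the walls removed the bar would change length by δ_free = Σ αᵢΔT Lᵢ = 26.9×10⁻⁶×138×320 + 22.4×10⁻⁶×138×875 = 3.893 mm.
Since the ends are fixed, an axial force P builds up, equal in every segment, with P · Σ Lᵢ/(AᵢEᵢ) = δ_free.
Σ Lᵢ/(AᵢEᵢ) = 320/(1375×44×10³) + 875/(1900×73×10³) = 1.16×10⁻⁵ mm/N.
So P = 3.893 / 1.16×10⁻⁵ = 335.6 kN, tensile.
σ_{magnesium alloy} = P / A = 335600 / 1375 = 244.1 MPa.

σ ≈ 244 MPa (tensile)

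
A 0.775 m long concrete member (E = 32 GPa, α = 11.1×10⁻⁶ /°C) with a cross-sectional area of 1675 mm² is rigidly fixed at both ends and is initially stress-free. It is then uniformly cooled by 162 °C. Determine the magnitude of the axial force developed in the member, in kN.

Full restraint means ε = 0, so the stress is σ = EαΔT = 32×10³ × 11.1×10⁻⁶ × 162 = 57.54 MPa.
Then P = σA = 57.54 × 1675 mm² = 96.38 kN, tensile.

P ≈ 96.4 kN (tensile)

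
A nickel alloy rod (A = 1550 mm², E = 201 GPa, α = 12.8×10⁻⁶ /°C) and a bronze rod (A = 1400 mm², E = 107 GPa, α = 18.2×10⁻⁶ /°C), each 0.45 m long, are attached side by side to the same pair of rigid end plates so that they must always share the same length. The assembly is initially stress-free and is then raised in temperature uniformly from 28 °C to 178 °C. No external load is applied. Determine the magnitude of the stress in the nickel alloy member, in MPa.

σ ≈ 52.9 MPa (tensile)

Equilibrium of a rigid end plate with no external load gives equal and opposite internal forces ±P in the two members. Since α_{bronze} > α_{nickel alloy}, heating drives the bronze into compression and the nickel alloy into tension.
Compatibility of the two members (thermal + elastic change equal): (α₁ − α₂)ΔT = P·[1/(A₁E₁) + 1/(A₂E₂)].
|α₁ − α₂|·ΔT = 5.4×10⁻⁶ × 150 = 0.00081.
1/(A₁E₁) + 1/(A₂E₂) = 1/(1550×201×10³) + 1/(1400×107×10³) = 9.885×10⁻⁹ N⁻¹.
So P = 0.00081 / 9.885×10⁻⁹ = 81.94 kN.
σ_{nickel alloy} = P/A₁ = 81940/1550 = 52.86 MPa, tensile.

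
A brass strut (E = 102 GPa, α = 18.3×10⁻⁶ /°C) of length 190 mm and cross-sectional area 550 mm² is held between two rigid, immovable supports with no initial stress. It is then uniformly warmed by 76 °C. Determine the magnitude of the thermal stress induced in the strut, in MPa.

Because both ends are immovable the net strain is zero, and the suppressed thermal strain is αΔT = 18.3×10⁻⁶ × 76 = 1390.8×10⁻⁶.
σ = EαΔT = 102×10³ × 18.3×10⁻⁶ × 76 = 141.9 MPa (compressive; the strut is trying to expand).

σ ≈ 142 MPa (compressive)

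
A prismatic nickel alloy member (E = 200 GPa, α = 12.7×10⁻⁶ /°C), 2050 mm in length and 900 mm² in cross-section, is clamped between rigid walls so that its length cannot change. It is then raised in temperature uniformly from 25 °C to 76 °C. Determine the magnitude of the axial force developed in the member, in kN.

Full restraint means ε = 0, so the stress is σ = EαΔT = 200×10³ × 12.7×10⁻⁶ × 51 = 129.5 MPa.
P = AEαΔT = 900 × 200×10³ × 12.7×10⁻⁶ × 51 = 116.6 kN (compressive).

P ≈ 117 kN (compressive)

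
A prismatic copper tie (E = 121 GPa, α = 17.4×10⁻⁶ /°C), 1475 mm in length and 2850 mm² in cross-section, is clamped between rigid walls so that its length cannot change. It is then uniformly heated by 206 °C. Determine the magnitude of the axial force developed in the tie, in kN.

P ≈ 1240 kN (compressive)

With zero net strain, σ = E·αΔT = 121 GPa × 17.4×10⁻⁶ × 206 = 433.7 MPa.
P = AEαΔT = 2850 × 121×10³ × 17.4×10⁻⁶ × 206 = 1236 kN (compressive).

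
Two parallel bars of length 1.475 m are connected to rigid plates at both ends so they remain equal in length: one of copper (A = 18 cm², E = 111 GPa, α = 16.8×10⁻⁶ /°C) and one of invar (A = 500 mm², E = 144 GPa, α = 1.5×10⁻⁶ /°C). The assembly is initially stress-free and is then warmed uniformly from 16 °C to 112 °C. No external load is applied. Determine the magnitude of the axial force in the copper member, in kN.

P ≈ 77.7 kN (compressive in the copper)

Both members must finish at the same length. With the larger α, the copper tends to over-expand; the plates restrain it, putting the copper in compression and the invar in tension. With no external load the two internal forces are equal and opposite, magnitude P.
Equating the net (thermal + elastic) strains gives |α₁ − α₂|·ΔT = P·[1/(A₁E₁) + 1/(A₂E₂)].
|α₁ − α₂|·ΔT = 15.3×10⁻⁶ × 96 = 0.001469.
1/(A₁E₁) + 1/(A₂E₂) = 1/(1800×111×10³) + 1/(500×144×10³) = 1.889×10⁻⁸ N⁻¹.
So P = 0.001469 / 1.889×10⁻⁸ = 77.74 kN.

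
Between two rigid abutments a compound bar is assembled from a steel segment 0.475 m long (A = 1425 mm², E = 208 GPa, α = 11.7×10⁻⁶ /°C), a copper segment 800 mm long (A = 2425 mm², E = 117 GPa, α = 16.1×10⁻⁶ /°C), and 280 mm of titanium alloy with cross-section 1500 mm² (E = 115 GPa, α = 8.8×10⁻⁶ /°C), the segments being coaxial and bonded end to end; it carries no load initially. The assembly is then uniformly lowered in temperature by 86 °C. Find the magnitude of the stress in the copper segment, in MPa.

With the walls removed the bar would change length by δ_free = Σ αᵢΔT Lᵢ = 11.7×10⁻⁶×86×475 + 16.1×10⁻⁶×86×800 + 8.8×10⁻⁶×86×280 = 1.798 mm.
The walls prevent any net length change, so an axial force P (same in every segment) develops. Compatibility: P · Σ Lᵢ/(AᵢEᵢ) = δ_free.
Σ Lᵢ/(AᵢEᵢ) = 475/(1425×208×10³) + 800/(2425×117×10³) + 280/(1500×115×10³) = 6.045×10⁻⁶ mm/N.
Hence P = δ_free / Σ(L/AE) = 1.798/6.045×10⁻⁶ = 297.3 kN (tensile).
σ_{copper} = P / A = 297300 / 2425 = 122.6 MPa.

σ ≈ 123 MPa (tensile)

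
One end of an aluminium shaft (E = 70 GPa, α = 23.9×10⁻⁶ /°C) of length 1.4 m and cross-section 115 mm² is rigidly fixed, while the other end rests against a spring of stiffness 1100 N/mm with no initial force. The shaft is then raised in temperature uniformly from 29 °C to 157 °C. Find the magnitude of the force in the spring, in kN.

P ≈ 3.95 kN

The unrestrained thermal change is αΔT L = 23.9×10⁻⁶ × 128 × 1400 = 4.283 mm.
Let P be the compressive force at the spring. The shaft shortens elastically by PL/(AE) and the spring compresses by P/k; together these equal δ_free.
So P = δ_free / [L/(AE) + 1/k] = 4.283 / [ 1400/(115×70×10³) + 1/(1100) ].
P = 4.283 / 0.001083 = 3955 N.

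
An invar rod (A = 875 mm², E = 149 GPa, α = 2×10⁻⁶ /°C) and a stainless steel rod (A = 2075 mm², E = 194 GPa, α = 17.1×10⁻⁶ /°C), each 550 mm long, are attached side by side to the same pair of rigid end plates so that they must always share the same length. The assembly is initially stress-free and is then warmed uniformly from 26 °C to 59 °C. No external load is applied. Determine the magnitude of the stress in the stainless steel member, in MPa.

Both members must finish at the same length. With the larger α, the stainless steel tends to over-expand; the plates restrain it, putting the stainless steel in compression and the invar in tension. With no external load the two internal forces are equal and opposite, magnitude P.
Equating the net (thermal + elastic) strains gives |α₁ − α₂|·ΔT = P·[1/(A₁E₁) + 1/(A₂E₂)].
|α₁ − α₂|·ΔT = 15.1×10⁻⁶ × 33 = 0.0004983.
1/(A₁E₁) + 1/(A₂E₂) = 1/(875×149×10³) + 1/(2075×194×10³) = 1.015×10⁻⁸ N⁻¹.
So P = 0.0004983 / 1.015×10⁻⁸ = 49.07 kN.
σ_{stainless steel} = P/A₂ = 49070/2075 = 23.65 MPa, compressive.

σ ≈ 23.6 MPa (compressive)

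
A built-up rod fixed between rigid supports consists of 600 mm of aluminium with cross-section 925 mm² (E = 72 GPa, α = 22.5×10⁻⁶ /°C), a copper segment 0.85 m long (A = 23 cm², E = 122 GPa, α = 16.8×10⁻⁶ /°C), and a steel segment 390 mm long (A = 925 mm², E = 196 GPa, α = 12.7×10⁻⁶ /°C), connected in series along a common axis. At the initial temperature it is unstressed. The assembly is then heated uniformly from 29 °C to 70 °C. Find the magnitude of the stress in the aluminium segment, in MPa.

σ ≈ 102 MPa (compressive)

Free thermal expansion of the whole bar: Σ αᵢΔT Lᵢ = 22.5×10⁻⁶×41×600 + 16.8×10⁻⁶×41×850 + 12.7×10⁻⁶×41×390 = 1.342 mm.
The rigid supports impose zero overall length change; the single axial force P common to all segments must satisfy P Σ Lᵢ/(AᵢEᵢ) = δ_free.
Σ Lᵢ/(AᵢEᵢ) = 600/(925×72×10³) + 850/(2300×122×10³) + 390/(925×196×10³) = 1.419×10⁻⁵ mm/N.
Hence P = δ_free / Σ(L/AE) = 1.342/1.419×10⁻⁵ = 94.58 kN (compressive).
σ_{aluminium} = P / A = 94580 / 925 = 102.3 MPa.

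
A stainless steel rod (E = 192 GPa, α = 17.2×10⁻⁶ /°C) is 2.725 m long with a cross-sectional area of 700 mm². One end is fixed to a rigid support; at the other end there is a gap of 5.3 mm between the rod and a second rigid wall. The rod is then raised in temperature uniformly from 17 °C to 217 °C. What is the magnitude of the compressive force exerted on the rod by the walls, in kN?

P ≈ 201 kN

Unrestrained expansion: δ_free = αΔT L = 17.2×10⁻⁶ × 200 × 2725 = 9.374 mm.
After closing the 5.3 mm clearance, 9.374 − 5.3 = 4.074 mm of expansion remains to be suppressed by the wall.
Compatibility: PL/(AE) = 4.074 mm, so σ = P/A = E × (4.074/2725) = 287 MPa.
P = σA = 287 × 700 = 200.9 kN.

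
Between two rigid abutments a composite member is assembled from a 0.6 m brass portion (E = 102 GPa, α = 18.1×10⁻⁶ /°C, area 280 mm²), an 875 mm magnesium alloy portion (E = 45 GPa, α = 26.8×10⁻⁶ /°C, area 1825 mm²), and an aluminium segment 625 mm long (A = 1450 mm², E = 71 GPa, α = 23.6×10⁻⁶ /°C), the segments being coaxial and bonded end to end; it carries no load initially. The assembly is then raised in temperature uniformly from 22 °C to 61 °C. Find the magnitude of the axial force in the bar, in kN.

If the supports were absent, the total length change would be Σ αᵢΔT Lᵢ = 18.1×10⁻⁶×39×600 + 26.8×10⁻⁶×39×875 + 23.6×10⁻⁶×39×625 = 1.913 mm.
The walls prevent any net length change, so an axial force P (same in every segment) develops. Compatibility: P · Σ Lᵢ/(AᵢEᵢ) = δ_free.
The series flexibility is Σ Lᵢ/(AᵢEᵢ) = 600/(280×102×10³) + 875/(1825×45×10³) + 625/(1450×71×10³) = 3.773×10⁻⁵ mm/N.
So P = 1.913 / 3.773×10⁻⁵ = 50.71 kN, compressive.

P ≈ 50.7 kN (compressive)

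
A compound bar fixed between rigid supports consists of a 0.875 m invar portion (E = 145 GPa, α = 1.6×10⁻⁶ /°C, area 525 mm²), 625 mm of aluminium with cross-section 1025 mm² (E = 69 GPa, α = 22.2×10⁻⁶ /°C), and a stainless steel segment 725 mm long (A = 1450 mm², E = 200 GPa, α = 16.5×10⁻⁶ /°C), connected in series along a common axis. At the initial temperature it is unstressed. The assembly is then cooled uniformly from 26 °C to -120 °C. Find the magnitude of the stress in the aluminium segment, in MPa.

Free thermal contraction of the whole bar: Σ αᵢΔT Lᵢ = 1.6×10⁻⁶×146×875 + 22.2×10⁻⁶×146×625 + 16.5×10⁻⁶×146×725 = 3.977 mm.
Since the ends are fixed, an axial force P builds up, equal in every segment, with P · Σ Lᵢ/(AᵢEᵢ) = δ_free.
Σ Lᵢ/(AᵢEᵢ) = 875/(525×145×10³) + 625/(1025×69×10³) + 725/(1450×200×10³) = 2.283×10⁻⁵ mm/N.
Hence P = δ_free / Σ(L/AE) = 3.977/2.283×10⁻⁵ = 174.2 kN (tensile).
σ_{aluminium} = P / A = 174200 / 1025 = 169.9 MPa.

σ ≈ 170 MPa (tensile)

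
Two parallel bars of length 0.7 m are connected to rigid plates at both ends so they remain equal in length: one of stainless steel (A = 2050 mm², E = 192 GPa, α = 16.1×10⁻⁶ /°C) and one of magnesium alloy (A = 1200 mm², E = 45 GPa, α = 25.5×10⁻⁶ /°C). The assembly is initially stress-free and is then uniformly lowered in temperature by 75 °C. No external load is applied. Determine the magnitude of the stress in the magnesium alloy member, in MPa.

σ ≈ 27.9 MPa (tensile)

The magnesium alloy has the larger α, so on cooling it would change length more than the stainless steel if both were free. The rigid plates force a common final length, so the magnesium alloy is put into tension and the stainless steel into compression, with equal and opposite forces P (no external load).
Equating the net (thermal + elastic) strains gives |α₁ − α₂|·ΔT = P·[1/(A₁E₁) + 1/(A₂E₂)].
|α₁ − α₂|·ΔT = 9.4×10⁻⁶ × 75 = 0.000705.
1/(A₁E₁) + 1/(A₂E₂) = 1/(2050×192×10³) + 1/(1200×45×10³) = 2.106×10⁻⁸ N⁻¹.
P = 0.000705 / 2.106×10⁻⁸ = 33480 N = 33.48 kN.
σ_{magnesium alloy} = P/A₂ = 33480/1200 = 27.9 MPa, tensile.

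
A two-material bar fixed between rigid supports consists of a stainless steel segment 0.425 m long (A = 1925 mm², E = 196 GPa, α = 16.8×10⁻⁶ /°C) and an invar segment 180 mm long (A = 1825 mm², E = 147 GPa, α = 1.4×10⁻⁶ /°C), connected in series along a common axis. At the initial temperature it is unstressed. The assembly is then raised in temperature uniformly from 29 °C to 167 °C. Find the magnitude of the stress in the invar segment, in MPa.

σ ≈ 311 MPa (compressive)

If the supports were absent, the total length change would be Σ αᵢΔT Lᵢ = 16.8×10⁻⁶×138×425 + 1.4×10⁻⁶×138×180 = 1.02 mm.
Since the ends are fixed, an axial force P builds up, equal in every segment, with P · Σ Lᵢ/(AᵢEᵢ) = δ_free.
Σ Lᵢ/(AᵢEᵢ) = 425/(1925×196×10³) + 180/(1825×147×10³) = 1.797×10⁻⁶ mm/N.
Hence P = δ_free / Σ(L/AE) = 1.02/1.797×10⁻⁶ = 567.5 kN (compressive).
σ_{invar} = P / A = 567500 / 1825 = 311 MPa.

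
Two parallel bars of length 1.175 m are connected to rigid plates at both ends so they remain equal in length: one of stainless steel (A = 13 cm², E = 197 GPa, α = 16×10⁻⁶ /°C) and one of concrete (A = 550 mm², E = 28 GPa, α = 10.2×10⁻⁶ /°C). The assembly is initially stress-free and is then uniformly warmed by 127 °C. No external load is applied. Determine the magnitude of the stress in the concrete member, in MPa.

Equilibrium of a rigid end plate with no external load gives equal and opposite internal forces ±P in the two members. Since α_{stainless steel} > α_{concrete}, heating drives the stainless steel into compression and the concrete into tension.
Setting the final lengths equal and cancelling L: (α₁ − α₂)ΔT = P/(A₁E₁) + P/(A₂E₂).
|α₁ − α₂|·ΔT = 5.8×10⁻⁶ × 127 = 0.0007366.
1/(A₁E₁) + 1/(A₂E₂) = 1/(1300×197×10³) + 1/(550×28×10³) = 6.884×10⁻⁸ N⁻¹.
P = 0.0007366 / 6.884×10⁻⁸ = 10700 N = 10.7 kN.
σ_{concrete} = P/A₂ = 10700/550 = 19.45 MPa, tensile.

σ ≈ 19.5 MPa (tensile)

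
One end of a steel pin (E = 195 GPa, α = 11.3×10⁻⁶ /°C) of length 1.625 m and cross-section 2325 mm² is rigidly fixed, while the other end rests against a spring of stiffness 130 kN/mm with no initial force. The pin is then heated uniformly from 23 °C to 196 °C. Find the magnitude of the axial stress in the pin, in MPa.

The unrestrained thermal change is αΔT L = 11.3×10⁻⁶ × 173 × 1625 = 3.177 mm.
Let P be the compressive force at the spring. The pin shortens elastically by PL/(AE) and the spring compresses by P/k; together these equal δ_free.
So P = δ_free / [L/(AE) + 1/k] = 3.177 / [ 1625/(2325×195×10³) + 1/(130×10³) ].
P = 3.177 / 1.128×10⁻⁵ = 281700 N.
σ = P/A = 281700/2325 = 121.2 MPa.

σ ≈ 121 MPa (compressive)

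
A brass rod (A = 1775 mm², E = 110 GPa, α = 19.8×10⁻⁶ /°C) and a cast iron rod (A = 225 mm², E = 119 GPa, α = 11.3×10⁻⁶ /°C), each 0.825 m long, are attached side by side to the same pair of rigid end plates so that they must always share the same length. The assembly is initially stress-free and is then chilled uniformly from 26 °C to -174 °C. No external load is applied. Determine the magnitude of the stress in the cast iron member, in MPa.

σ ≈ 178 MPa (compressive)

The brass has the larger α, so on cooling it would change length more than the cast iron if both were free. The rigid plates force a common final length, so the brass is put into tension and the cast iron into compression, with equal and opposite forces P (no external load).
Equating the net (thermal + elastic) strains gives |α₁ − α₂|·ΔT = P·[1/(A₁E₁) + 1/(A₂E₂)].
|α₁ − α₂|·ΔT = 8.5×10⁻⁶ × 200 = 0.0017.
1/(A₁E₁) + 1/(A₂E₂) = 1/(1775×110×10³) + 1/(225×119×10³) = 4.247×10⁻⁸ N⁻¹.
So P = 0.0017 / 4.247×10⁻⁸ = 40.03 kN.
σ_{cast iron} = P/A₂ = 40030/225 = 177.9 MPa, compressive.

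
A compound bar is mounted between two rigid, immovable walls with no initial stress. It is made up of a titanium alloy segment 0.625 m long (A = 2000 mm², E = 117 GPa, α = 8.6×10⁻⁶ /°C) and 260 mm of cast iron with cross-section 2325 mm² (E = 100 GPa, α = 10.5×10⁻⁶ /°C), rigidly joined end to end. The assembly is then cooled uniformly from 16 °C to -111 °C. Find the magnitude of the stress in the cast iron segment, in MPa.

Free thermal contraction of the whole bar: Σ αᵢΔT Lᵢ = 8.6×10⁻⁶×127×625 + 10.5×10⁻⁶×127×260 = 1.029 mm.
The rigid supports impose zero overall length change; the single axial force P common to all segments must satisfy P Σ Lᵢ/(AᵢEᵢ) = δ_free.
Σ Lᵢ/(AᵢEᵢ) = 625/(2000×117×10³) + 260/(2325×100×10³) = 3.789×10⁻⁶ mm/N.
P = 1.029 / 3.789×10⁻⁶ = 271600 N = 271.6 kN, tensile.
σ_{cast iron} = P / A = 271600 / 2325 = 116.8 MPa.

σ ≈ 117 MPa (tensile)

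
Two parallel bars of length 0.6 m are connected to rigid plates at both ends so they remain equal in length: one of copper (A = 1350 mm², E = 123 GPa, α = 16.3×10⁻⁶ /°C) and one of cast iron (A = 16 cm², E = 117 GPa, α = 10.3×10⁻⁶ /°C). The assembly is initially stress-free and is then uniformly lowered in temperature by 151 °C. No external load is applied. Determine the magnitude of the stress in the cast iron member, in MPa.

Both members must finish at the same length. With the larger α, the copper tends to over-contract; the plates restrain it, putting the copper in tension and the cast iron in compression. With no external load the two internal forces are equal and opposite, magnitude P.
Setting the final lengths equal and cancelling L: (α₁ − α₂)ΔT = P/(A₁E₁) + P/(A₂E₂).
|α₁ − α₂|·ΔT = 6×10⁻⁶ × 151 = 0.000906.
1/(A₁E₁) + 1/(A₂E₂) = 1/(1350×123×10³) + 1/(1600×117×10³) = 1.136×10⁻⁸ N⁻¹.
P = 0.000906 / 1.136×10⁻⁸ = 79720 N = 79.72 kN.
σ_{cast iron} = P/A₂ = 79720/1600 = 49.83 MPa, compressive.

σ ≈ 49.8 MPa (compressive)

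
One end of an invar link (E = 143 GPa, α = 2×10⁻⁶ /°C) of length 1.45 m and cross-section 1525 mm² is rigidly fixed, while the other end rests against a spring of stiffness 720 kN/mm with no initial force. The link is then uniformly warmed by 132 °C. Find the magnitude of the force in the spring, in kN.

Free thermal expansion: δ_free = αΔT L = 2×10⁻⁶ × 132 × 1450 = 0.3828 mm.
With a force P in the spring, the elastic change of the link is PL/(AE) and that of the spring is P/k; compatibility requires their sum to equal δ_free.
P [ L/(AE) + 1/k ] = δ_free → P [ 1450/(1525×143×10³) + 1/(720×10³) ] = 0.3828.
P = 0.3828 / 8.038×10⁻⁶ = 47620 N.

P ≈ 47.6 kN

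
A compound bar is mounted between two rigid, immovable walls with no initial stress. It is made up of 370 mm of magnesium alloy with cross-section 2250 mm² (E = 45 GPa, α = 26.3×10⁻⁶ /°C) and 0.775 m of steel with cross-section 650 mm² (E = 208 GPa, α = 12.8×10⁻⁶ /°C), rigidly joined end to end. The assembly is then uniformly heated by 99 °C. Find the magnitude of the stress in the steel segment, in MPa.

σ ≈ 319 MPa (compressive)

Free thermal expansion of the whole bar: Σ αᵢΔT Lᵢ = 26.3×10⁻⁶×99×370 + 12.8×10⁻⁶×99×775 = 1.945 mm.
Since the ends are fixed, an axial force P builds up, equal in every segment, with P · Σ Lᵢ/(AᵢEᵢ) = δ_free.
Σ Lᵢ/(AᵢEᵢ) = 370/(2250×45×10³) + 775/(650×208×10³) = 9.387×10⁻⁶ mm/N.
P = 1.945 / 9.387×10⁻⁶ = 207300 N = 207.3 kN, compressive.
σ_{steel} = P / A = 207300 / 650 = 318.9 MPa.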